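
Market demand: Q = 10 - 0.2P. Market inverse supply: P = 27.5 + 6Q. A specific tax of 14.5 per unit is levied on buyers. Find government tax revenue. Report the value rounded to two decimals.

Rewriting demand in inverse form: P = 50 - 5Q.
Without the tax, 50 - 5Q = 27.5 + 6Q so Q* = 2.0455 and P* = 39.7727.
A tax on buyers shifts demand down by 14.5: (50 - 14.5) - 5Q = 27.5 + 6Q, so Q_t = 0.7273. Buyers pay P_b = 46.3636; sellers receive P_s = P_b - 14.5 = 31.8636.
Revenue is the tax times quantity traded: 14.5 x 0.7273 = 10.5455.

10.55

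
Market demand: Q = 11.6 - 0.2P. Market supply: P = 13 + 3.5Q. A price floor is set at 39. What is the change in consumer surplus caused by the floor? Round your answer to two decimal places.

-33.97

Rewriting demand in inverse form: P = 58 - 5Q.
Free-market equilibrium: 58 - 5Q = 13 + 3.5Q gives Q* = 5.2941, P* = 31.5294.
At P = 39, buyers demand (58 - 39)/5 = 3.8 while sellers would supply more, so the quantity traded is 3.8 at price 39.
CS goes from (1/2)(5.2941)(26.4706) = 70.0692 to 36.1 (computed as (58 - 39)(3.8) - (1/2)(5)(3.8)^2), a change of -33.9692.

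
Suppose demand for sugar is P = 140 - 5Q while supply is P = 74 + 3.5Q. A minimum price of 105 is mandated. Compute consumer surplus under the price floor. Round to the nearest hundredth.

122.50

Free-market equilibrium: 140 - 5Q = 74 + 3.5Q gives Q* = 7.7647, P* = 101.1765.
At P = 105, buyers demand (140 - 105)/5 = 7 while sellers would supply more, so the quantity traded is 7 at price 105.
CS is the triangle under demand above 105: (1/2)(7)(140 - 105) = 122.5.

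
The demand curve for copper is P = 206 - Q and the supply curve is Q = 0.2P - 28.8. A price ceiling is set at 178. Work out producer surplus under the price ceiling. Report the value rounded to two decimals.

Rewriting supply in inverse form: P = 144 + 5Q.
Free-market equilibrium: 206 - Q = 144 + 5Q gives Q* = 10.3333, P* = 195.6667.
At P = 178, sellers supply (178 - 144)/5 = 6.8 while buyers want more, so the quantity traded is 6.8 at price 178.
PS is the triangle above supply below 178: (1/2)(6.8)(178 - 144) = 115.6.

115.60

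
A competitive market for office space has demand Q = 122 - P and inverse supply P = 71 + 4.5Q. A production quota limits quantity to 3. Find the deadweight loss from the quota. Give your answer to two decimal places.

Rewriting demand in inverse form: P = 122 - Q.
Without the quota, 122 - Q = 71 + 4.5Q gives Q* = 9.2727.
At Q = 3 the demand price is 122 - (3) = 119 and the supply price is 71 + 4.5(3) = 84.5.
Deadweight loss is the triangle between the curves from 3 to 9.2727: (1/2)(119 - 84.5)(9.2727 - 3) = 108.2045.

108.20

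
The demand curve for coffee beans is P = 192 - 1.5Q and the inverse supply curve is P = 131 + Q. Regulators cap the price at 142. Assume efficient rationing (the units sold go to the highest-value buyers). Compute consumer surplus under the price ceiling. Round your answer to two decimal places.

Free-market equilibrium: 192 - 1.5Q = 131 + Q gives Q* = 24.4, P* = 155.4.
At the ceiling price 142, quantity supplied is (142 - 131)/1 = 11; supply is the short side, so Q = 11 trades at P = 142.
The demand price at Q = 11 is 175.5. CS is the trapezoid between demand and 142 over [0, 11]: (1/2)[(192 - 142) + (175.5 - 142)](11) = 459.25.

459.25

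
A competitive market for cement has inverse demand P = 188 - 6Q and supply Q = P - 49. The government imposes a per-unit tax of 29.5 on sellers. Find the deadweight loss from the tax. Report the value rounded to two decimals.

62.16

Rewriting supply in inverse form: P = 49 + Q.
Pre-tax equilibrium: 188 - 6Q = 49 + Q gives Q* = 19.8571, P* = 68.8571.
A tax on sellers shifts supply up by 29.5: 188 - 6Q = 49 + Q + 29.5, so Q_t = 15.6429. Buyers pay P_b = 94.1429; sellers receive P_s = P_b - 29.5 = 64.6429.
Deadweight loss is the triangle between the curves from Q_t to Q*: (1/2)(19.8571 - 15.6429)(29.5) = 62.1607.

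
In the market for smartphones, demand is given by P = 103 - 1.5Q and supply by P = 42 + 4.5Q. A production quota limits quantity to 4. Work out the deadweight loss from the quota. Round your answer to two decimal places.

114.08

Without the quota, 103 - 1.5Q = 42 + 4.5Q gives Q* = 10.1667.
At Q = 4 the demand price is 103 - 1.5(4) = 97 and the supply price is 42 + 4.5(4) = 60.
Deadweight loss is the triangle between the curves from 4 to 10.1667: (1/2)(97 - 60)(10.1667 - 4) = 114.0833.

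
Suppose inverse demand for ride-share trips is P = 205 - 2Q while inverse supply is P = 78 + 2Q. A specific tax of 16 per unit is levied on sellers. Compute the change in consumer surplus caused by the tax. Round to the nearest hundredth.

-238.00

Pre-tax equilibrium: 205 - 2Q = 78 + 2Q gives Q* = 31.75, P* = 141.5.
A tax on sellers shifts supply up by 16: 205 - 2Q = 78 + 2Q + 16, so Q_t = 27.75. Buyers pay P_b = 149.5; sellers receive P_s = P_b - 16 = 133.5.
Consumers lose the trapezoid between P* and P_b out to Q_t plus the triangle from Q_t to Q*: change in CS = 770.0625 - 1008.0625 = -238.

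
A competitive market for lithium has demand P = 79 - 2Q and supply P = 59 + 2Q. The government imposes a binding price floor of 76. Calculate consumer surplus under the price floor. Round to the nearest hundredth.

2.25

Without the control, 79 - 2Q = 59 + 2Q so Q* = 5 and P* = 69.
At the floor price 76, quantity demanded is (79 - 76)/2 = 1.5; demand is the short side, so Q = 1.5 trades at P = 76.
CS is the triangle under demand above 76: (1/2)(1.5)(79 - 76) = 2.25.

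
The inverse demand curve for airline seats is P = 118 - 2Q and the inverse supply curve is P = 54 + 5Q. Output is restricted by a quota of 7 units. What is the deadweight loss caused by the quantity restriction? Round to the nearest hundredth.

Unrestricted equilibrium: Q* = (118 - 54)/(2 + 5) = 9.1429.
At Q = 7 the demand price is 118 - 2(7) = 104 and the supply price is 54 + 5(7) = 89.
DWL = (1/2)(gap between curves at 7) x (Q* - 7) = (1/2)(15)(2.1429) = 16.0714.

16.07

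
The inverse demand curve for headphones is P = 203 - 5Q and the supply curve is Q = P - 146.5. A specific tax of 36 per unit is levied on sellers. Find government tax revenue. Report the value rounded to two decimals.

123.00

Rewriting supply in inverse form: P = 146.5 + Q.
Pre-tax equilibrium: 203 - 5Q = 146.5 + Q gives Q* = 9.4167, P* = 155.9167.
With the tax, sellers need 36 more per unit: 203 - 5Q = 146.5 + Q + 36, so Q_t = 3.4167. Buyers pay P_b = 185.9167; sellers receive P_s = P_b - 36 = 149.9167.
Revenue is the tax times quantity traded: 36 x 3.4167 = 123.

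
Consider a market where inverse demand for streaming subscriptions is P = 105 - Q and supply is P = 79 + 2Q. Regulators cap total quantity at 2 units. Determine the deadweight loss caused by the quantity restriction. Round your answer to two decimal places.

Without the quota, 105 - Q = 79 + 2Q gives Q* = 8.6667.
At Q = 2 the demand price is 105 - (2) = 103 and the supply price is 79 + 2(2) = 83.
DWL = (1/2)(gap between curves at 2) x (Q* - 2) = (1/2)(20)(6.6667) = 66.6667.

66.67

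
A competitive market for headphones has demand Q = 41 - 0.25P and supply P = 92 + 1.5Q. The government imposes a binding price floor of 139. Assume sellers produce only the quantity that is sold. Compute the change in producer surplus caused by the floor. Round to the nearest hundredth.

Rewriting demand in inverse form: P = 164 - 4Q.
Without the control, 164 - 4Q = 92 + 1.5Q so Q* = 13.0909 and P* = 111.6364.
At P = 139, buyers demand (164 - 139)/4 = 6.25 while sellers would supply more, so the quantity traded is 6.25 at price 139.
PS goes from (1/2)(13.0909)(19.6364) = 128.5289 to 264.4531 (computed as (139 - 92)(6.25) - (1/2)(1.5)(6.25)^2), a change of 135.9242.

135.92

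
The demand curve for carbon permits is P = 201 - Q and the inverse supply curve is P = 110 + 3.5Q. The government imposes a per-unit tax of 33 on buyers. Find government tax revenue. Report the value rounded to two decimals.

Without the tax, 201 - Q = 110 + 3.5Q so Q* = 20.2222 and P* = 180.7778.
With the tax, buyers' net willingness to pay falls by 33: (201 - 33) - Q = 110 + 3.5Q, so Q_t = 12.8889. Buyers pay P_b = 188.1111; sellers receive P_s = P_b - 33 = 155.1111.
Revenue is the tax times quantity traded: 33 x 12.8889 = 425.3333.

425.33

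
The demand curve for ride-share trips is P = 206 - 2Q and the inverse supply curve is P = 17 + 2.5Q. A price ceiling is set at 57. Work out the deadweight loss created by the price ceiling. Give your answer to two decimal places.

1521.00

Without the control, 206 - 2Q = 17 + 2.5Q so Q* = 42 and P* = 122.
At P = 57, sellers supply (57 - 17)/2.5 = 16 while buyers want more, so the quantity traded is 16 at price 57.
The lost-trades triangle has base Q* - 16 = 26 and height equal to the gap between the curves at Q = 16, which is 174 - 57 = 117. DWL = (1/2)(26)(117) = 1521.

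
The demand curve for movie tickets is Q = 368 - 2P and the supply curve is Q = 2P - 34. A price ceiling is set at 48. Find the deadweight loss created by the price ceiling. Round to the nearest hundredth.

5512.50

Rewriting demand in inverse form: P = 184 - 0.5Q.
Rewriting supply in inverse form: P = 17 + 0.5Q.
Free-market equilibrium: 184 - 0.5Q = 17 + 0.5Q gives Q* = 167, P* = 100.5.
At the ceiling price 48, quantity supplied is (48 - 17)/0.5 = 62; supply is the short side, so Q = 62 trades at P = 48.
The lost-trades triangle has base Q* - 62 = 105 and height equal to the gap between the curves at Q = 62, which is 153 - 48 = 105. DWL = (1/2)(105)(105) = 5512.5.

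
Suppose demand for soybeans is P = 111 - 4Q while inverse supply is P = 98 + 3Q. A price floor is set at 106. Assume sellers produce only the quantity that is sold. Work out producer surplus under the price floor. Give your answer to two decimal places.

7.66

Free-market equilibrium: 111 - 4Q = 98 + 3Q gives Q* = 1.8571, P* = 103.5714.
At P = 106, buyers demand (111 - 106)/4 = 1.25 while sellers would supply more, so the quantity traded is 1.25 at price 106.
The supply price at Q = 1.25 is 101.75. PS is the trapezoid between 106 and supply over [0, 1.25]: (1/2)[(106 - 98) + (106 - 101.75)](1.25) = 7.6562.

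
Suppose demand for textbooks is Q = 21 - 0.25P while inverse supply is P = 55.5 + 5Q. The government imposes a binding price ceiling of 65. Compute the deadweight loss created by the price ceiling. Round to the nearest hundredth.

7.22

Rewriting demand in inverse form: P = 84 - 4Q.
Without the control, 84 - 4Q = 55.5 + 5Q so Q* = 3.1667 and P* = 71.3333.
At the ceiling price 65, quantity supplied is (65 - 55.5)/5 = 1.9; supply is the short side, so Q = 1.9 trades at P = 65.
The lost-trades triangle has base Q* - 1.9 = 1.2667 and height equal to the gap between the curves at Q = 1.9, which is 76.4 - 65 = 11.4. DWL = (1/2)(1.2667)(11.4) = 7.22.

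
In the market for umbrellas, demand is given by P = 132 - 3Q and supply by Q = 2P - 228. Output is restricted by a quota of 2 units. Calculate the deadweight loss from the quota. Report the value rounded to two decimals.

17.29

Rewriting supply in inverse form: P = 114 + 0.5Q.
Without the quota, 132 - 3Q = 114 + 0.5Q gives Q* = 5.1429.
At Q = 2 the demand price is 132 - 3(2) = 126 and the supply price is 114 + 0.5(2) = 115.
Deadweight loss is the triangle between the curves from 2 to 5.1429: (1/2)(126 - 115)(5.1429 - 2) = 17.2857.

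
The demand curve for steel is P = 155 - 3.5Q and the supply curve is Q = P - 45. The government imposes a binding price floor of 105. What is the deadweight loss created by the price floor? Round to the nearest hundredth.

232.20

Rewriting supply in inverse form: P = 45 + Q.
Without the control, 155 - 3.5Q = 45 + Q so Q* = 24.4444 and P* = 69.4444.
At P = 105, buyers demand (155 - 105)/3.5 = 14.2857 while sellers would supply more, so the quantity traded is 14.2857 at price 105.
The lost-trades triangle has base Q* - 14.2857 = 10.1587 and height equal to the gap between the curves at Q = 14.2857, which is 105 - 59.2857 = 45.7143. DWL = (1/2)(10.1587)(45.7143) = 232.1995.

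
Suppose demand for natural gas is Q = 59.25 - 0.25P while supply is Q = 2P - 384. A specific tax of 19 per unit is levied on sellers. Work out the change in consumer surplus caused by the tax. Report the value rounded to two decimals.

-133.23

Rewriting demand in inverse form: P = 237 - 4Q.
Rewriting supply in inverse form: P = 192 + 0.5Q.
Pre-tax equilibrium: 237 - 4Q = 192 + 0.5Q gives Q* = 10, P* = 197.
With the tax, sellers need 19 more per unit: 237 - 4Q = 192 + 0.5Q + 19, so Q_t = 5.7778. Buyers pay P_b = 213.8889; sellers receive P_s = P_b - 19 = 194.8889.
CS falls from (1/2)(10)(40) = 200 to (1/2)(5.7778)(23.1111) = 66.7654, a change of -133.2346.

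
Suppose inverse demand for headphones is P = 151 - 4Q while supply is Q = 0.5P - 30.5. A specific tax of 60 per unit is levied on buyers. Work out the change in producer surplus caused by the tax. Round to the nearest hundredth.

-200.00

Rewriting supply in inverse form: P = 61 + 2Q.
Without the tax, 151 - 4Q = 61 + 2Q so Q* = 15 and P* = 91.
A tax on buyers shifts demand down by 60: (151 - 60) - 4Q = 61 + 2Q, so Q_t = 5. Buyers pay P_b = 131; sellers receive P_s = P_b - 60 = 71.
PS falls from (1/2)(15)(30) = 225 to (1/2)(5)(10) = 25, a change of -200.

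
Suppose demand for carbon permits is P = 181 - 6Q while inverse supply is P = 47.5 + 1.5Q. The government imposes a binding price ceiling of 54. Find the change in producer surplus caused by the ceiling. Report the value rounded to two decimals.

Free-market equilibrium: 181 - 6Q = 47.5 + 1.5Q gives Q* = 17.8, P* = 74.2.
At the ceiling price 54, quantity supplied is (54 - 47.5)/1.5 = 4.3333; supply is the short side, so Q = 4.3333 trades at P = 54.
PS goes from (1/2)(17.8)(26.7) = 237.63 to 14.0833 (computed as (54 - 47.5)(4.3333) - (1/2)(1.5)(4.3333)^2), a change of -223.5467.

-223.55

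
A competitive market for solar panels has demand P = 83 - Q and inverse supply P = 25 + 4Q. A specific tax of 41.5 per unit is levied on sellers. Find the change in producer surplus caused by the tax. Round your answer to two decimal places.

Pre-tax equilibrium: 83 - Q = 25 + 4Q gives Q* = 11.6, P* = 71.4.
A tax on sellers shifts supply up by 41.5: 83 - Q = 25 + 4Q + 41.5, so Q_t = 3.3. Buyers pay P_b = 79.7; sellers receive P_s = P_b - 41.5 = 38.2.
PS falls from (1/2)(11.6)(46.4) = 269.12 to (1/2)(3.3)(13.2) = 21.78, a change of -247.34.

-247.34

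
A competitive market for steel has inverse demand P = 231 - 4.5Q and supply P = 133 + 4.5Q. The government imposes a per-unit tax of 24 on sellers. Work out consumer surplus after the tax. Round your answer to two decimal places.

Pre-tax equilibrium: 231 - 4.5Q = 133 + 4.5Q gives Q* = 10.8889, P* = 182.
With the tax, sellers need 24 more per unit: 231 - 4.5Q = 133 + 4.5Q + 24, so Q_t = 8.2222. Buyers pay P_b = 194; sellers receive P_s = P_b - 24 = 170.
CS = (1/2)(Q_t)(231 - P_b) = (1/2)(8.2222)(37) = 152.1111.

152.11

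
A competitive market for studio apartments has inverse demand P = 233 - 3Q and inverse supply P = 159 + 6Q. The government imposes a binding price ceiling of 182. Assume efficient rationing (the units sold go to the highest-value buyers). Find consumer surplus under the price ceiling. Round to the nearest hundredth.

173.46

Without the control, 233 - 3Q = 159 + 6Q so Q* = 8.2222 and P* = 208.3333.
At the ceiling price 182, quantity supplied is (182 - 159)/6 = 3.8333; supply is the short side, so Q = 3.8333 trades at P = 182.
The demand price at Q = 3.8333 is 221.5. CS is the trapezoid between demand and 182 over [0, 3.8333]: (1/2)[(233 - 182) + (221.5 - 182)](3.8333) = 173.4583.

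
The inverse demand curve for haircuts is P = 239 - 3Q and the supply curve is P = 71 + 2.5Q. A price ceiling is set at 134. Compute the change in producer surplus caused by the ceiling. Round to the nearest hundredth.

Free-market equilibrium: 239 - 3Q = 71 + 2.5Q gives Q* = 30.5455, P* = 147.3636.
At P = 134, sellers supply (134 - 71)/2.5 = 25.2 while buyers want more, so the quantity traded is 25.2 at price 134.
PS goes from (1/2)(30.5455)(76.3636) = 1166.281 to 793.8 (computed as (134 - 71)(25.2) - (1/2)(2.5)(25.2)^2), a change of -372.481.

-372.48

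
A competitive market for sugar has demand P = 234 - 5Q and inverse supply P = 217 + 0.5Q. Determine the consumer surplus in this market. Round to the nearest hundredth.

23.88

Set 234 - 5Q = 217 + 0.5Q, which gives 17 = 5.5Q, so Q* = 3.0909 and P* = 234 - 5(3.0909) = 218.5455.
The demand choke price is 234, so CS = (1/2)(Q*)(234 - P*) = (1/2)(3.0909)(15.4545) = 23.8843.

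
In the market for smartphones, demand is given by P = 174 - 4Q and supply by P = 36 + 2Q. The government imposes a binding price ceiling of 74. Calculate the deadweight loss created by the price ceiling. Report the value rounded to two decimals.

48.00

Without the control, 174 - 4Q = 36 + 2Q so Q* = 23 and P* = 82.
At the ceiling price 74, quantity supplied is (74 - 36)/2 = 19; supply is the short side, so Q = 19 trades at P = 74.
The lost-trades triangle has base Q* - 19 = 4 and height equal to the gap between the curves at Q = 19, which is 98 - 74 = 24. DWL = (1/2)(4)(24) = 48.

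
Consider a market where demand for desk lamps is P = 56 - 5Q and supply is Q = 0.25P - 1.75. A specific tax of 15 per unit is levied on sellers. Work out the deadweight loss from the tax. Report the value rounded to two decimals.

12.50

Rewriting supply in inverse form: P = 7 + 4Q.
Without the tax, 56 - 5Q = 7 + 4Q so Q* = 5.4444 and P* = 28.7778.
A tax on sellers shifts supply up by 15: 56 - 5Q = 7 + 4Q + 15, so Q_t = 3.7778. Buyers pay P_b = 37.1111; sellers receive P_s = P_b - 15 = 22.1111.
The welfare triangle lost has base Q* - Q_t = 1.6667 and height t = 15, so DWL = (1/2)(1.6667)(15) = 12.5.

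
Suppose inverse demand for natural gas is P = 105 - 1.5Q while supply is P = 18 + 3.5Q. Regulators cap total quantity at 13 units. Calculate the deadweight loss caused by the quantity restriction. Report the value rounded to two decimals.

Without the quota, 105 - 1.5Q = 18 + 3.5Q gives Q* = 17.4.
At Q = 13 the demand price is 105 - 1.5(13) = 85.5 and the supply price is 18 + 3.5(13) = 63.5.
Deadweight loss is the triangle between the curves from 13 to 17.4: (1/2)(85.5 - 63.5)(17.4 - 13) = 48.4.

48.40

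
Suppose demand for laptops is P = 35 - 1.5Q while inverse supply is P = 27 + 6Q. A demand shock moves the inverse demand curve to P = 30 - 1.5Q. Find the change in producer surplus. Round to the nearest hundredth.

-2.93

Initial equilibrium: Q_0 = 1.0667, P_0 = 33.4; CS_0 = (1/2)(1.0667)(1.6) = 0.8533, PS_0 = (1/2)(1.0667)(6.4) = 3.4133.
New equilibrium: 30 - 1.5Q = 27 + 6Q gives Q_1 = 0.4, P_1 = 29.4; CS_1 = 0.12, PS_1 = 0.48.
Change in producer surplus = 0.48 - 3.4133 = -2.9333.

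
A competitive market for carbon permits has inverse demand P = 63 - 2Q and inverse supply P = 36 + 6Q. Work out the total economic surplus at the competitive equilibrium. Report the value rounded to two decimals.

45.56

Equilibrium: 63 - 2Q = 36 + 6Q, so Q* = 3.375 and P* = 56.25.
CS = (1/2)(3.375)(6.75) = 11.3906 and PS = (1/2)(3.375)(20.25) = 34.1719, so total surplus = 45.5625.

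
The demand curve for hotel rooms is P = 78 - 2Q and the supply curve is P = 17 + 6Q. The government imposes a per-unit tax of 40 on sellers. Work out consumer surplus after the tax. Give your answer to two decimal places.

Without the tax, 78 - 2Q = 17 + 6Q so Q* = 7.625 and P* = 62.75.
With the tax, sellers need 40 more per unit: 78 - 2Q = 17 + 6Q + 40, so Q_t = 2.625. Buyers pay P_b = 72.75; sellers receive P_s = P_b - 40 = 32.75.
CS = (1/2)(Q_t)(78 - P_b) = (1/2)(2.625)(5.25) = 6.8906.

6.89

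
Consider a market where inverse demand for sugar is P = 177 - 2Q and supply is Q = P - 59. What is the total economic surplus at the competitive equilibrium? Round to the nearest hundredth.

Rewriting supply in inverse form: P = 59 + Q.
Setting demand equal to supply, 118 = 3Q, so Q* = 39.3333 and P* = 98.3333.
CS = (1/2)(39.3333)(78.6667) = 1547.1111 and PS = (1/2)(39.3333)(39.3333) = 773.5556, so total surplus = 2320.6667.

2320.67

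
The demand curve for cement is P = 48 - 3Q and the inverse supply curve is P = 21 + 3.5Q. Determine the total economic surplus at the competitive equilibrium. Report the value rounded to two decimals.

Setting demand equal to supply, 27 = 6.5Q, so Q* = 4.1538 and P* = 35.5385.
Total surplus is the full triangle between the curves from 0 to Q*: (1/2)(4.1538)(48 - 21) = 56.0769.

56.08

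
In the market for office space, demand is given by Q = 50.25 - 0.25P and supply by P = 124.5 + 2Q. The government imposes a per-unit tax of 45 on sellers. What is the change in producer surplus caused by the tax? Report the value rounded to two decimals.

Rewriting demand in inverse form: P = 201 - 4Q.
Pre-tax equilibrium: 201 - 4Q = 124.5 + 2Q gives Q* = 12.75, P* = 150.
With the tax, sellers need 45 more per unit: 201 - 4Q = 124.5 + 2Q + 45, so Q_t = 5.25. Buyers pay P_b = 180; sellers receive P_s = P_b - 45 = 135.
PS falls from (1/2)(12.75)(25.5) = 162.5625 to (1/2)(5.25)(10.5) = 27.5625, a change of -135.

-135.00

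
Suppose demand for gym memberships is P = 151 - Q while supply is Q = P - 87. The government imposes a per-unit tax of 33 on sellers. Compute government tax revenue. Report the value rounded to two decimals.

Rewriting supply in inverse form: P = 87 + Q.
Pre-tax equilibrium: 151 - Q = 87 + Q gives Q* = 32, P* = 119.
A tax on sellers shifts supply up by 33: 151 - Q = 87 + Q + 33, so Q_t = 15.5. Buyers pay P_b = 135.5; sellers receive P_s = P_b - 33 = 102.5.
Revenue is the tax times quantity traded: 33 x 15.5 = 511.5.

511.50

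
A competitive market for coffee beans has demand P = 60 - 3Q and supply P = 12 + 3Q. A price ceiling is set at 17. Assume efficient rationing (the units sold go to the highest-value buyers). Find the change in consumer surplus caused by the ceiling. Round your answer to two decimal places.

Free-market equilibrium: 60 - 3Q = 12 + 3Q gives Q* = 8, P* = 36.
At P = 17, sellers supply (17 - 12)/3 = 1.6667 while buyers want more, so the quantity traded is 1.6667 at price 17.
CS goes from (1/2)(8)(24) = 96 to 67.5 (computed as (60 - 17)(1.6667) - (1/2)(3)(1.6667)^2), a change of -28.5.

-28.50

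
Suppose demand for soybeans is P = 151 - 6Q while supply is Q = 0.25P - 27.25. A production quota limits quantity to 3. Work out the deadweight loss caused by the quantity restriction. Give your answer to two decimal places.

7.20

Rewriting supply in inverse form: P = 109 + 4Q.
Without the quota, 151 - 6Q = 109 + 4Q gives Q* = 4.2.
At Q = 3 the demand price is 151 - 6(3) = 133 and the supply price is 109 + 4(3) = 121.
DWL = (1/2)(gap between curves at 3) x (Q* - 3) = (1/2)(12)(1.2) = 7.2.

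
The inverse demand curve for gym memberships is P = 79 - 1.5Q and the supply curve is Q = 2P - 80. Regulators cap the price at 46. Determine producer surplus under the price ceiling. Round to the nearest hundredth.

36.00

Rewriting supply in inverse form: P = 40 + 0.5Q.
Without the control, 79 - 1.5Q = 40 + 0.5Q so Q* = 19.5 and P* = 49.75.
At the ceiling price 46, quantity supplied is (46 - 40)/0.5 = 12; supply is the short side, so Q = 12 trades at P = 46.
PS is the triangle above supply below 46: (1/2)(12)(46 - 40) = 36.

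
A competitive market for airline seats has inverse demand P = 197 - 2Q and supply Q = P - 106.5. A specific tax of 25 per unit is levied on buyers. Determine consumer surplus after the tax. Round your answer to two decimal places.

476.69

Rewriting supply in inverse form: P = 106.5 + Q.
Pre-tax equilibrium: 197 - 2Q = 106.5 + Q gives Q* = 30.1667, P* = 136.6667.
A tax on buyers shifts demand down by 25: (197 - 25) - 2Q = 106.5 + Q, so Q_t = 21.8333. Buyers pay P_b = 153.3333; sellers receive P_s = P_b - 25 = 128.3333.
CS = (1/2)(Q_t)(197 - P_b) = (1/2)(21.8333)(43.6667) = 476.6944.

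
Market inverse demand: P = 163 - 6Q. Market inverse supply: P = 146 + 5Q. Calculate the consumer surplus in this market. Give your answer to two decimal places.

7.17

Equilibrium: 163 - 6Q = 146 + 5Q, so Q* = 1.5455 and P* = 153.7273.
The demand choke price is 163, so CS = (1/2)(Q*)(163 - P*) = (1/2)(1.5455)(9.2727) = 7.1653.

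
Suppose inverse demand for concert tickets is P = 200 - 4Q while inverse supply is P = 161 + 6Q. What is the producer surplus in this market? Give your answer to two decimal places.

45.63

Equilibrium: 200 - 4Q = 161 + 6Q, so Q* = 3.9 and P* = 184.4.
The supply curve's price intercept is 161, so PS = (1/2)(Q*)(P* - 161) = (1/2)(3.9)(23.4) = 45.63.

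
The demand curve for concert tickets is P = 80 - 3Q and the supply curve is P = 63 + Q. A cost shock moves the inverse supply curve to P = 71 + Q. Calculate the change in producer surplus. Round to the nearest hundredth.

-6.50

Initial equilibrium: Q_0 = 4.25, P_0 = 67.25; CS_0 = (1/2)(4.25)(12.75) = 27.0938, PS_0 = (1/2)(4.25)(4.25) = 9.0312.
New equilibrium: 80 - 3Q = 71 + Q gives Q_1 = 2.25, P_1 = 73.25; CS_1 = 7.5938, PS_1 = 2.5312.
Change in producer surplus = 2.5312 - 9.0312 = -6.5.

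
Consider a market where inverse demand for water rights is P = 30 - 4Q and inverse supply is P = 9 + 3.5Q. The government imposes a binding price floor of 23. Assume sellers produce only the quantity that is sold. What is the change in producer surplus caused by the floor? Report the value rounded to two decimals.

5.42

Without the control, 30 - 4Q = 9 + 3.5Q so Q* = 2.8 and P* = 18.8.
At P = 23, buyers demand (30 - 23)/4 = 1.75 while sellers would supply more, so the quantity traded is 1.75 at price 23.
PS goes from (1/2)(2.8)(9.8) = 13.72 to 19.1406 (computed as (23 - 9)(1.75) - (1/2)(3.5)(1.75)^2), a change of 5.4206.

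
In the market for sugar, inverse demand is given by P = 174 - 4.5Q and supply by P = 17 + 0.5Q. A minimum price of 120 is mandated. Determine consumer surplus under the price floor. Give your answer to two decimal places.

324.00

Without the control, 174 - 4.5Q = 17 + 0.5Q so Q* = 31.4 and P* = 32.7.
At the floor price 120, quantity demanded is (174 - 120)/4.5 = 12; demand is the short side, so Q = 12 trades at P = 120.
CS is the triangle under demand above 120: (1/2)(12)(174 - 120) = 324.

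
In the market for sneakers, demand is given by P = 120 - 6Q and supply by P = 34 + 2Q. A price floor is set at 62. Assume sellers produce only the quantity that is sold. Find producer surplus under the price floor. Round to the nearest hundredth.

Without the control, 120 - 6Q = 34 + 2Q so Q* = 10.75 and P* = 55.5.
At P = 62, buyers demand (120 - 62)/6 = 9.6667 while sellers would supply more, so the quantity traded is 9.6667 at price 62.
The supply price at Q = 9.6667 is 53.3333. PS is the trapezoid between 62 and supply over [0, 9.6667]: (1/2)[(62 - 34) + (62 - 53.3333)](9.6667) = 177.2222.

177.22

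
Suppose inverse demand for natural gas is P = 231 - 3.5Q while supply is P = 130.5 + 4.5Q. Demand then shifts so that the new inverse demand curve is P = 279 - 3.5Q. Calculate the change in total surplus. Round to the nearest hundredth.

Initial equilibrium: Q_0 = 12.5625, P_0 = 187.0312; CS_0 = (1/2)(12.5625)(43.9688) = 276.1787, PS_0 = (1/2)(12.5625)(56.5312) = 355.0869.
New equilibrium: 279 - 3.5Q = 130.5 + 4.5Q gives Q_1 = 18.5625, P_1 = 214.0312; CS_1 = 602.9912, PS_1 = 775.2744.
Change in total surplus = (602.9912 + 775.2744) - (276.1787 + 355.0869) = 747.

747.00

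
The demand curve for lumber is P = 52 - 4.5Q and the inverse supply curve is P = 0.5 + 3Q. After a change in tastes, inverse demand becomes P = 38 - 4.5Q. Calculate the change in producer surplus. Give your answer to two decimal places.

Initial equilibrium: Q_0 = 6.8667, P_0 = 21.1; CS_0 = (1/2)(6.8667)(30.9) = 106.09, PS_0 = (1/2)(6.8667)(20.6) = 70.7267.
New equilibrium: 38 - 4.5Q = 0.5 + 3Q gives Q_1 = 5, P_1 = 15.5; CS_1 = 56.25, PS_1 = 37.5.
Change in producer surplus = 37.5 - 70.7267 = -33.2267.

-33.23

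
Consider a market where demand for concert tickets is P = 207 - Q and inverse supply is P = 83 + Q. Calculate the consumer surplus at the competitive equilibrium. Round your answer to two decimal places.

Set 207 - Q = 83 + Q, which gives 124 = 2Q, so Q* = 62 and P* = 207 - (62) = 145.
CS is the area between the demand curve and P* from 0 to Q*: (1/2)(62)(62) = 1922.

1922.00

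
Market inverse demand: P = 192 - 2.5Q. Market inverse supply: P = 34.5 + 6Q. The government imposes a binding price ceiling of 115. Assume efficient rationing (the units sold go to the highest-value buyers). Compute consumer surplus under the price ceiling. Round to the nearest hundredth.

Free-market equilibrium: 192 - 2.5Q = 34.5 + 6Q gives Q* = 18.5294, P* = 145.6765.
At P = 115, sellers supply (115 - 34.5)/6 = 13.4167 while buyers want more, so the quantity traded is 13.4167 at price 115.
The demand price at Q = 13.4167 is 158.4583. CS is the trapezoid between demand and 115 over [0, 13.4167]: (1/2)[(192 - 115) + (158.4583 - 115)](13.4167) = 808.0747.

808.07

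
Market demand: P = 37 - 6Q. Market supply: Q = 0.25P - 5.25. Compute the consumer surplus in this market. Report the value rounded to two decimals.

Rewriting supply in inverse form: P = 21 + 4Q.
Equilibrium: 37 - 6Q = 21 + 4Q, so Q* = 1.6 and P* = 27.4.
CS is the area between the demand curve and P* from 0 to Q*: (1/2)(1.6)(9.6) = 7.68.

7.68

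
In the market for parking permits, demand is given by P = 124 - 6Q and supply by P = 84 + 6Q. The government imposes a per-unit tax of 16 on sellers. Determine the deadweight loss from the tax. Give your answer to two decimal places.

10.67

Pre-tax equilibrium: 124 - 6Q = 84 + 6Q gives Q* = 3.3333, P* = 104.
With the tax, sellers need 16 more per unit: 124 - 6Q = 84 + 6Q + 16, so Q_t = 2. Buyers pay P_b = 112; sellers receive P_s = P_b - 16 = 96.
The welfare triangle lost has base Q* - Q_t = 1.3333 and height t = 16, so DWL = (1/2)(1.3333)(16) = 10.6667.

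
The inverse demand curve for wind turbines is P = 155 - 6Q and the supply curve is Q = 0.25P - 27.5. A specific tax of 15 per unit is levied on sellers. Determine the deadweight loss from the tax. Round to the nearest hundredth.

11.25

Rewriting supply in inverse form: P = 110 + 4Q.
Without the tax, 155 - 6Q = 110 + 4Q so Q* = 4.5 and P* = 128.
A tax on sellers shifts supply up by 15: 155 - 6Q = 110 + 4Q + 15, so Q_t = 3. Buyers pay P_b = 137; sellers receive P_s = P_b - 15 = 122.
Deadweight loss is the triangle between the curves from Q_t to Q*: (1/2)(4.5 - 3)(15) = 11.25.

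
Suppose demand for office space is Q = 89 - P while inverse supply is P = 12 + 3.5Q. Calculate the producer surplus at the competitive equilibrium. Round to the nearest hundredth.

512.38

Rewriting demand in inverse form: P = 89 - Q.
Equilibrium: 89 - Q = 12 + 3.5Q, so Q* = 17.1111 and P* = 71.8889.
PS is the area between P* and the supply curve from 0 to Q*: (1/2)(17.1111)(59.8889) = 512.3827.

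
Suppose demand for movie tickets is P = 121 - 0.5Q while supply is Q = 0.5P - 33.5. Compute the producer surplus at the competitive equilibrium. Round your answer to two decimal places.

466.56

Rewriting supply in inverse form: P = 67 + 2Q.
Setting demand equal to supply, 54 = 2.5Q, so Q* = 21.6 and P* = 110.2.
Producer surplus is the triangle above supply below P*: (1/2)(21.6)(110.2 - 67) = (1/2)(21.6)(43.2) = 466.56.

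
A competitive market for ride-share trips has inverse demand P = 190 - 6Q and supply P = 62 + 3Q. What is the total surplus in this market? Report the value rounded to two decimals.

910.22

Setting demand equal to supply, 128 = 9Q, so Q* = 14.2222 and P* = 104.6667.
Total surplus is the full triangle between the curves from 0 to Q*: (1/2)(14.2222)(190 - 62) = 910.2222.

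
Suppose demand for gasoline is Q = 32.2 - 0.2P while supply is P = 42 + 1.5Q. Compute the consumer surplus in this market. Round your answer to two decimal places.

Rewriting demand in inverse form: P = 161 - 5Q.
Equilibrium: 161 - 5Q = 42 + 1.5Q, so Q* = 18.3077 and P* = 69.4615.
The demand choke price is 161, so CS = (1/2)(Q*)(161 - P*) = (1/2)(18.3077)(91.5385) = 837.929.

837.93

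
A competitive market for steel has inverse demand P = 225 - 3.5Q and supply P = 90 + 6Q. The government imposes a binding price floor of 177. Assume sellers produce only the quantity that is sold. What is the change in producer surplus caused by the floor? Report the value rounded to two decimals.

Free-market equilibrium: 225 - 3.5Q = 90 + 6Q gives Q* = 14.2105, P* = 175.2632.
At the floor price 177, quantity demanded is (225 - 177)/3.5 = 13.7143; demand is the short side, so Q = 13.7143 trades at P = 177.
PS goes from (1/2)(14.2105)(85.2632) = 605.8172 to 628.898 (computed as (177 - 90)(13.7143) - (1/2)(6)(13.7143)^2), a change of 23.0808.

23.08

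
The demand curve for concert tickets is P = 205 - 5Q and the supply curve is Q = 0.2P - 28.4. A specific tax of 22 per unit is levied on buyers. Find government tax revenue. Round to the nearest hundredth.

90.20

Rewriting supply in inverse form: P = 142 + 5Q.
Without the tax, 205 - 5Q = 142 + 5Q so Q* = 6.3 and P* = 173.5.
With the tax, buyers' net willingness to pay falls by 22: (205 - 22) - 5Q = 142 + 5Q, so Q_t = 4.1. Buyers pay P_b = 184.5; sellers receive P_s = P_b - 22 = 162.5.
Revenue is the tax times quantity traded: 22 x 4.1 = 90.2.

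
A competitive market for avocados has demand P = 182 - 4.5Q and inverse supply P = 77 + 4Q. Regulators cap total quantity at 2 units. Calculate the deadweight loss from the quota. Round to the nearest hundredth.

Without the quota, 182 - 4.5Q = 77 + 4Q gives Q* = 12.3529.
At Q = 2 the demand price is 182 - 4.5(2) = 173 and the supply price is 77 + 4(2) = 85.
DWL = (1/2)(gap between curves at 2) x (Q* - 2) = (1/2)(88)(10.3529) = 455.5294.

455.53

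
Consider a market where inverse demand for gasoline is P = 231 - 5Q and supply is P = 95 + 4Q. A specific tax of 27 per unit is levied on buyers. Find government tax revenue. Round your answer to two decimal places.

Pre-tax equilibrium: 231 - 5Q = 95 + 4Q gives Q* = 15.1111, P* = 155.4444.
With the tax, buyers' net willingness to pay falls by 27: (231 - 27) - 5Q = 95 + 4Q, so Q_t = 12.1111. Buyers pay P_b = 170.4444; sellers receive P_s = P_b - 27 = 143.4444.
Revenue is the tax times quantity traded: 27 x 12.1111 = 327.

327.00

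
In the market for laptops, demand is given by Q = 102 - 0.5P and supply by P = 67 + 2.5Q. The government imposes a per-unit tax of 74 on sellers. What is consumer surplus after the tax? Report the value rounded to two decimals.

Rewriting demand in inverse form: P = 204 - 2Q.
Pre-tax equilibrium: 204 - 2Q = 67 + 2.5Q gives Q* = 30.4444, P* = 143.1111.
A tax on sellers shifts supply up by 74: 204 - 2Q = 67 + 2.5Q + 74, so Q_t = 14. Buyers pay P_b = 176; sellers receive P_s = P_b - 74 = 102.
Consumer surplus is the triangle under demand above P_b: (1/2)(14)(204 - 176) = 196.

196.00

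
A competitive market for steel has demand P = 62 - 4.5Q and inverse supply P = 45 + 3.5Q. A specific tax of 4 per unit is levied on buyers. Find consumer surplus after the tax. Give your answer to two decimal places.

5.94

Without the tax, 62 - 4.5Q = 45 + 3.5Q so Q* = 2.125 and P* = 52.4375.
With the tax, buyers' net willingness to pay falls by 4: (62 - 4) - 4.5Q = 45 + 3.5Q, so Q_t = 1.625. Buyers pay P_b = 54.6875; sellers receive P_s = P_b - 4 = 50.6875.
Consumer surplus is the triangle under demand above P_b: (1/2)(1.625)(62 - 54.6875) = 5.9414.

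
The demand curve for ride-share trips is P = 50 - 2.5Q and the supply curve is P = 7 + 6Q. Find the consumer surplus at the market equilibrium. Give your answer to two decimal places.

Equilibrium: 50 - 2.5Q = 7 + 6Q, so Q* = 5.0588 and P* = 37.3529.
The demand choke price is 50, so CS = (1/2)(Q*)(50 - P*) = (1/2)(5.0588)(12.6471) = 31.9896.

31.99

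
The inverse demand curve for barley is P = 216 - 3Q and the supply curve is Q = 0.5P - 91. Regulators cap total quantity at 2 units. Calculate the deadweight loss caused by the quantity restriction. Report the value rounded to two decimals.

57.60

Rewriting supply in inverse form: P = 182 + 2Q.
Without the quota, 216 - 3Q = 182 + 2Q gives Q* = 6.8.
At Q = 2 the demand price is 216 - 3(2) = 210 and the supply price is 182 + 2(2) = 186.
Deadweight loss is the triangle between the curves from 2 to 6.8: (1/2)(210 - 186)(6.8 - 2) = 57.6.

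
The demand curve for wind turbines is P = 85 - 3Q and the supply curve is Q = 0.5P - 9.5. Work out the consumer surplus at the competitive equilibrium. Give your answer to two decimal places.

Rewriting supply in inverse form: P = 19 + 2Q.
Setting demand equal to supply, 66 = 5Q, so Q* = 13.2 and P* = 45.4.
CS is the area between the demand curve and P* from 0 to Q*: (1/2)(13.2)(39.6) = 261.36.

261.36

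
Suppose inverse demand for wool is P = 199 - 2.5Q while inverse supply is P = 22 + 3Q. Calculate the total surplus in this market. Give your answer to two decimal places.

2848.09

Equilibrium: 199 - 2.5Q = 22 + 3Q, so Q* = 32.1818 and P* = 118.5455.
Total surplus is the full triangle between the curves from 0 to Q*: (1/2)(32.1818)(199 - 22) = 2848.0909.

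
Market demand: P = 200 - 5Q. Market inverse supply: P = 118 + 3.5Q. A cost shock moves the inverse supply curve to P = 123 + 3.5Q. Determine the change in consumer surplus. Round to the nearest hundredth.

Initial equilibrium: Q_0 = 9.6471, P_0 = 151.7647; CS_0 = (1/2)(9.6471)(48.2353) = 232.6644, PS_0 = (1/2)(9.6471)(33.7647) = 162.8651.
New equilibrium: 200 - 5Q = 123 + 3.5Q gives Q_1 = 9.0588, P_1 = 154.7059; CS_1 = 205.1557, PS_1 = 143.609.
Change in consumer surplus = 205.1557 - 232.6644 = -27.5087.

-27.51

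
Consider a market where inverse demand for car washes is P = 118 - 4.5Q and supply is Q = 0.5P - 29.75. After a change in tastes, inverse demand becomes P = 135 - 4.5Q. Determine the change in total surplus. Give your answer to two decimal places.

175.23

Rewriting supply in inverse form: P = 59.5 + 2Q.
Initial equilibrium: Q_0 = 9, P_0 = 77.5; CS_0 = (1/2)(9)(40.5) = 182.25, PS_0 = (1/2)(9)(18) = 81.
New equilibrium: 135 - 4.5Q = 59.5 + 2Q gives Q_1 = 11.6154, P_1 = 82.7308; CS_1 = 303.5636, PS_1 = 134.9172.
Change in total surplus = (303.5636 + 134.9172) - (182.25 + 81) = 175.2308.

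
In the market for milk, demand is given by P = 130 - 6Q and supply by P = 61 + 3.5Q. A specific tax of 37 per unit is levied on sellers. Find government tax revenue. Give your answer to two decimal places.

Without the tax, 130 - 6Q = 61 + 3.5Q so Q* = 7.2632 and P* = 86.4211.
With the tax, sellers need 37 more per unit: 130 - 6Q = 61 + 3.5Q + 37, so Q_t = 3.3684. Buyers pay P_b = 109.7895; sellers receive P_s = P_b - 37 = 72.7895.
Tax revenue = t x Q_t = 37 x 3.3684 = 124.6316.

124.63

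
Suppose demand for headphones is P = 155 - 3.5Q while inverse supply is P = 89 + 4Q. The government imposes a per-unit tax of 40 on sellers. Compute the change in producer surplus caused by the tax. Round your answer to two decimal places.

-130.84

Without the tax, 155 - 3.5Q = 89 + 4Q so Q* = 8.8 and P* = 124.2.
With the tax, sellers need 40 more per unit: 155 - 3.5Q = 89 + 4Q + 40, so Q_t = 3.4667. Buyers pay P_b = 142.8667; sellers receive P_s = P_b - 40 = 102.8667.
PS falls from (1/2)(8.8)(35.2) = 154.88 to (1/2)(3.4667)(13.8667) = 24.0356, a change of -130.8444.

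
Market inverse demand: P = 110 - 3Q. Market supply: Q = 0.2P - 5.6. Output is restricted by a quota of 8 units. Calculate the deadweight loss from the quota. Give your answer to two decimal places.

Rewriting supply in inverse form: P = 28 + 5Q.
Unrestricted equilibrium: Q* = (110 - 28)/(3 + 5) = 10.25.
At Q = 8 the demand price is 110 - 3(8) = 86 and the supply price is 28 + 5(8) = 68.
DWL = (1/2)(gap between curves at 8) x (Q* - 8) = (1/2)(18)(2.25) = 20.25.

20.25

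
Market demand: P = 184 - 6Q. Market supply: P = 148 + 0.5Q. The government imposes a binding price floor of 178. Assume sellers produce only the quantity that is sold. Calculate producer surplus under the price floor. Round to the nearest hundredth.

29.75

Free-market equilibrium: 184 - 6Q = 148 + 0.5Q gives Q* = 5.5385, P* = 150.7692.
At the floor price 178, quantity demanded is (184 - 178)/6 = 1; demand is the short side, so Q = 1 trades at P = 178.
The supply price at Q = 1 is 148.5. PS is the trapezoid between 178 and supply over [0, 1]: (1/2)[(178 - 148) + (178 - 148.5)](1) = 29.75.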